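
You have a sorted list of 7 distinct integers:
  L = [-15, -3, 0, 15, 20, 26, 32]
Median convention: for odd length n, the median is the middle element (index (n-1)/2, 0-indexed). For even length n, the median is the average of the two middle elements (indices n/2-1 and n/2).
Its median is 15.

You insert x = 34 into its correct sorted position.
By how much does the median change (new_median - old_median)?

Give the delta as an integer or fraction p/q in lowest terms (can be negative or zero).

Old median = 15
After inserting x = 34: new sorted = [-15, -3, 0, 15, 20, 26, 32, 34]
New median = 35/2
Delta = 35/2 - 15 = 5/2

Answer: 5/2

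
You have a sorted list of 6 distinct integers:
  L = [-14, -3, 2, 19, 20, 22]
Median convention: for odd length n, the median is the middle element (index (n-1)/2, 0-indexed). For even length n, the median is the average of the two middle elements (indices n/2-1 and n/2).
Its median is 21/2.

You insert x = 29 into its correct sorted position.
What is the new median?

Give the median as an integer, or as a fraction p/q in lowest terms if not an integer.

Answer: 19

Derivation:
Old list (sorted, length 6): [-14, -3, 2, 19, 20, 22]
Old median = 21/2
Insert x = 29
Old length even (6). Middle pair: indices 2,3 = 2,19.
New length odd (7). New median = single middle element.
x = 29: 6 elements are < x, 0 elements are > x.
New sorted list: [-14, -3, 2, 19, 20, 22, 29]
New median = 19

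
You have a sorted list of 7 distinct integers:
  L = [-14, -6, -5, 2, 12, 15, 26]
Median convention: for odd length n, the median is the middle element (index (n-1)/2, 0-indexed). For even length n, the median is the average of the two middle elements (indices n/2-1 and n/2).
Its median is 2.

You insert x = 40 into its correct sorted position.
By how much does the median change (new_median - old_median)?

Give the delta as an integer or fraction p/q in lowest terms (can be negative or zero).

Answer: 5

Derivation:
Old median = 2
After inserting x = 40: new sorted = [-14, -6, -5, 2, 12, 15, 26, 40]
New median = 7
Delta = 7 - 2 = 5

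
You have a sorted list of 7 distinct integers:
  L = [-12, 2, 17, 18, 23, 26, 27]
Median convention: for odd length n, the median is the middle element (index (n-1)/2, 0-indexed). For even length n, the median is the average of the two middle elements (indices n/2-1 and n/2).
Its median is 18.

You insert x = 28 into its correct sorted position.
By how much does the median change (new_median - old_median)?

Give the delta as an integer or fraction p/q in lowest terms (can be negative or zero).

Answer: 5/2

Derivation:
Old median = 18
After inserting x = 28: new sorted = [-12, 2, 17, 18, 23, 26, 27, 28]
New median = 41/2
Delta = 41/2 - 18 = 5/2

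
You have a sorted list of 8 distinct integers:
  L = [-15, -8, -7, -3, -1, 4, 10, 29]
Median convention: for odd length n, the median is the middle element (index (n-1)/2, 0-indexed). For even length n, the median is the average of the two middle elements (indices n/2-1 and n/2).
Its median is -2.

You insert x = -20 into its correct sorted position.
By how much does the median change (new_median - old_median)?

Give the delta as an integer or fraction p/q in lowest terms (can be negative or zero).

Old median = -2
After inserting x = -20: new sorted = [-20, -15, -8, -7, -3, -1, 4, 10, 29]
New median = -3
Delta = -3 - -2 = -1

Answer: -1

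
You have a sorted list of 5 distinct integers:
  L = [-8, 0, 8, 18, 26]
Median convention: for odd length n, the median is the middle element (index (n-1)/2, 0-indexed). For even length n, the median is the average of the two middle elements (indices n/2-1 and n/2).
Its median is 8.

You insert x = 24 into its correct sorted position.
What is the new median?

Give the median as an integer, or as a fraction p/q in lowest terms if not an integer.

Old list (sorted, length 5): [-8, 0, 8, 18, 26]
Old median = 8
Insert x = 24
Old length odd (5). Middle was index 2 = 8.
New length even (6). New median = avg of two middle elements.
x = 24: 4 elements are < x, 1 elements are > x.
New sorted list: [-8, 0, 8, 18, 24, 26]
New median = 13

Answer: 13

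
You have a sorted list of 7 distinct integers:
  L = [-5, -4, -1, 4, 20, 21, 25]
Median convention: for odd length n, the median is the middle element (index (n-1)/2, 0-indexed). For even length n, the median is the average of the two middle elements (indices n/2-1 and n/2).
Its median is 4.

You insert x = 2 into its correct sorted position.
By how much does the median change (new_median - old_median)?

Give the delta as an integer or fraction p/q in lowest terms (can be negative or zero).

Old median = 4
After inserting x = 2: new sorted = [-5, -4, -1, 2, 4, 20, 21, 25]
New median = 3
Delta = 3 - 4 = -1

Answer: -1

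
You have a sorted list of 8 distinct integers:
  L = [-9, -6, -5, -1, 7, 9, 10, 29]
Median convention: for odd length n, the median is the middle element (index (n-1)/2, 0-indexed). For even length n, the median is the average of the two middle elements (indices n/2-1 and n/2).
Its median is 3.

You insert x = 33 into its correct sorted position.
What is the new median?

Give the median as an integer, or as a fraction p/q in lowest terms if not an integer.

Answer: 7

Derivation:
Old list (sorted, length 8): [-9, -6, -5, -1, 7, 9, 10, 29]
Old median = 3
Insert x = 33
Old length even (8). Middle pair: indices 3,4 = -1,7.
New length odd (9). New median = single middle element.
x = 33: 8 elements are < x, 0 elements are > x.
New sorted list: [-9, -6, -5, -1, 7, 9, 10, 29, 33]
New median = 7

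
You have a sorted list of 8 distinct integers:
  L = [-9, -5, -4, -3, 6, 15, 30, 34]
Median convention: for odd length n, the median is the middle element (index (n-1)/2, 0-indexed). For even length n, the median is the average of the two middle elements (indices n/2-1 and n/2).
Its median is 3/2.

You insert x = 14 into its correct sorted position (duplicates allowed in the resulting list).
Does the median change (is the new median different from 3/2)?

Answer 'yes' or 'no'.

Answer: yes

Derivation:
Old median = 3/2
Insert x = 14
New median = 6
Changed? yes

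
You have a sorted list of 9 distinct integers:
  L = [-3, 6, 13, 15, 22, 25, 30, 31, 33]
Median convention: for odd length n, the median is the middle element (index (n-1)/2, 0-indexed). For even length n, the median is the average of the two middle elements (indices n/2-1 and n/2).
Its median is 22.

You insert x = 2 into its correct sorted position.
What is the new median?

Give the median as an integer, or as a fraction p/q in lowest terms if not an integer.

Old list (sorted, length 9): [-3, 6, 13, 15, 22, 25, 30, 31, 33]
Old median = 22
Insert x = 2
Old length odd (9). Middle was index 4 = 22.
New length even (10). New median = avg of two middle elements.
x = 2: 1 elements are < x, 8 elements are > x.
New sorted list: [-3, 2, 6, 13, 15, 22, 25, 30, 31, 33]
New median = 37/2

Answer: 37/2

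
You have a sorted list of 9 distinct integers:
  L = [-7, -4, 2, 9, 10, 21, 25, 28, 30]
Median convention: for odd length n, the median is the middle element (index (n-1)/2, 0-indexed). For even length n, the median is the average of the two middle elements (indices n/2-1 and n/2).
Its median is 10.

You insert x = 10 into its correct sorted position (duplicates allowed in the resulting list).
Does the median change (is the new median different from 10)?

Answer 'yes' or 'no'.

Answer: no

Derivation:
Old median = 10
Insert x = 10
New median = 10
Changed? no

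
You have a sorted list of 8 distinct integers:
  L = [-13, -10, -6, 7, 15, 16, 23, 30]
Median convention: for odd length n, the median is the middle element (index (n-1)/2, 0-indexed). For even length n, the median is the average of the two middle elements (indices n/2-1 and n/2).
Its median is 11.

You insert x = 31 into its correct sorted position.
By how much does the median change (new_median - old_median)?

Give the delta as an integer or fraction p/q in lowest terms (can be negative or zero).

Answer: 4

Derivation:
Old median = 11
After inserting x = 31: new sorted = [-13, -10, -6, 7, 15, 16, 23, 30, 31]
New median = 15
Delta = 15 - 11 = 4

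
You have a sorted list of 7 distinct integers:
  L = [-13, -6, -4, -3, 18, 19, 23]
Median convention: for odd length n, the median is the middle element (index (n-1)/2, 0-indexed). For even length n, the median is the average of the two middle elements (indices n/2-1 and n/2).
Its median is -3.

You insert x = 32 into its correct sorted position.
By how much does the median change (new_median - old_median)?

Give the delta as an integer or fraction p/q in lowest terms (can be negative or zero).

Old median = -3
After inserting x = 32: new sorted = [-13, -6, -4, -3, 18, 19, 23, 32]
New median = 15/2
Delta = 15/2 - -3 = 21/2

Answer: 21/2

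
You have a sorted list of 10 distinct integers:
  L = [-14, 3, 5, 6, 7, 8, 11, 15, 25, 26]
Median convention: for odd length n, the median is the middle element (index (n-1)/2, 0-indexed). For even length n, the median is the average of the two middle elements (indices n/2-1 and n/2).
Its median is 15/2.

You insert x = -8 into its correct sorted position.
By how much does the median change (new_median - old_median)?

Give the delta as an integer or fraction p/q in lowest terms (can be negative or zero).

Answer: -1/2

Derivation:
Old median = 15/2
After inserting x = -8: new sorted = [-14, -8, 3, 5, 6, 7, 8, 11, 15, 25, 26]
New median = 7
Delta = 7 - 15/2 = -1/2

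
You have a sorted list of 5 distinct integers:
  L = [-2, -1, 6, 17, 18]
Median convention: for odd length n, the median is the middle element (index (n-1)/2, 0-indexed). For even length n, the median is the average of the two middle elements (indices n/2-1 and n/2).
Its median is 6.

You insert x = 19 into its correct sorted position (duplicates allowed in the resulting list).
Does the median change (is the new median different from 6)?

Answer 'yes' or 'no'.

Old median = 6
Insert x = 19
New median = 23/2
Changed? yes

Answer: yes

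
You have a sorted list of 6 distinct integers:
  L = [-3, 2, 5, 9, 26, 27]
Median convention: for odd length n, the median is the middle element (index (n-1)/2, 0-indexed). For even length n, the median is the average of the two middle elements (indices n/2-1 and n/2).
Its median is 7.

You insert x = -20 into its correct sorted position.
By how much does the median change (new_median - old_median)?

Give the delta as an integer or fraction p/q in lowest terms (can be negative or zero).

Old median = 7
After inserting x = -20: new sorted = [-20, -3, 2, 5, 9, 26, 27]
New median = 5
Delta = 5 - 7 = -2

Answer: -2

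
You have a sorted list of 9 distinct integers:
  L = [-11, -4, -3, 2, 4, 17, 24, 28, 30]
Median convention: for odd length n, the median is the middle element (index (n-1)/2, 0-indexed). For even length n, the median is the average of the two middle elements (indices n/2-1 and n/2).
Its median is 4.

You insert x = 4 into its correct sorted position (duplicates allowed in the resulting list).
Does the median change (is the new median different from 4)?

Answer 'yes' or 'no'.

Old median = 4
Insert x = 4
New median = 4
Changed? no

Answer: no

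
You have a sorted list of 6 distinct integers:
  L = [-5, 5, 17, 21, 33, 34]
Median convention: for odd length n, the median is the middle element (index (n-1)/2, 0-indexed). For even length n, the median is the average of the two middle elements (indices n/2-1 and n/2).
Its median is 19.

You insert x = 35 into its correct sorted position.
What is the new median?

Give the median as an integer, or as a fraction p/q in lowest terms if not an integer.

Answer: 21

Derivation:
Old list (sorted, length 6): [-5, 5, 17, 21, 33, 34]
Old median = 19
Insert x = 35
Old length even (6). Middle pair: indices 2,3 = 17,21.
New length odd (7). New median = single middle element.
x = 35: 6 elements are < x, 0 elements are > x.
New sorted list: [-5, 5, 17, 21, 33, 34, 35]
New median = 21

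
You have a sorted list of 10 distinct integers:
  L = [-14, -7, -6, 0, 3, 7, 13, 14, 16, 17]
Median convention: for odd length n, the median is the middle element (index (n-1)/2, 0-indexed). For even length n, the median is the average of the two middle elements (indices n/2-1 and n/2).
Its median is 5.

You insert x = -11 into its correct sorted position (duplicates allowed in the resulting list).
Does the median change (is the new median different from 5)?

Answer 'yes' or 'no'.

Old median = 5
Insert x = -11
New median = 3
Changed? yes

Answer: yes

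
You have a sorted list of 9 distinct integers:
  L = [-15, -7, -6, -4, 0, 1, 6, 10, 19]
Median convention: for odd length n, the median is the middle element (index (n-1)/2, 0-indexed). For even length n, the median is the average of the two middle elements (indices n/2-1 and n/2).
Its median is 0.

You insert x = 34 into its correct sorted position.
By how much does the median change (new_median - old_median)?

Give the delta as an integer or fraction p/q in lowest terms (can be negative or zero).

Answer: 1/2

Derivation:
Old median = 0
After inserting x = 34: new sorted = [-15, -7, -6, -4, 0, 1, 6, 10, 19, 34]
New median = 1/2
Delta = 1/2 - 0 = 1/2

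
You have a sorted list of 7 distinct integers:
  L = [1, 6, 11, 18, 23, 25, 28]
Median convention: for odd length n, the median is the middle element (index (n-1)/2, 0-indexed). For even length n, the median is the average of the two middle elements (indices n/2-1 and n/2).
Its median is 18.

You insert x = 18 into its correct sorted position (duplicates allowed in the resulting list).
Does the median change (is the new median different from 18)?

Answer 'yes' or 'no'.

Answer: no

Derivation:
Old median = 18
Insert x = 18
New median = 18
Changed? no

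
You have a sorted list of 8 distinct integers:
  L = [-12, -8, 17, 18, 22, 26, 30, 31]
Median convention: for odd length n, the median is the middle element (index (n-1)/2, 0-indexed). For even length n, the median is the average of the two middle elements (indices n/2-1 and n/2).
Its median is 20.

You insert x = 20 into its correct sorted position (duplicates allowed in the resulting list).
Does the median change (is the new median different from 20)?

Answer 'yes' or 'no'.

Old median = 20
Insert x = 20
New median = 20
Changed? no

Answer: no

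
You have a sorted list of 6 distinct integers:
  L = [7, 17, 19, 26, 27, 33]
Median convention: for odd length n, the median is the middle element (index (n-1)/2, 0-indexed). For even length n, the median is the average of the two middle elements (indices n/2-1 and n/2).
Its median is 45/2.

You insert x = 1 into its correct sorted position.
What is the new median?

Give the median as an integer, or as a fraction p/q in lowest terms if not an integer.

Answer: 19

Derivation:
Old list (sorted, length 6): [7, 17, 19, 26, 27, 33]
Old median = 45/2
Insert x = 1
Old length even (6). Middle pair: indices 2,3 = 19,26.
New length odd (7). New median = single middle element.
x = 1: 0 elements are < x, 6 elements are > x.
New sorted list: [1, 7, 17, 19, 26, 27, 33]
New median = 19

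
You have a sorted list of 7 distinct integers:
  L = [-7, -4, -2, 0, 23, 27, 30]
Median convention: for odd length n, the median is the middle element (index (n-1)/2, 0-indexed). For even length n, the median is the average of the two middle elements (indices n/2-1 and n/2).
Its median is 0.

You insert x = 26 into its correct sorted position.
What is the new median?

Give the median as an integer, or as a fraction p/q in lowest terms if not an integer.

Old list (sorted, length 7): [-7, -4, -2, 0, 23, 27, 30]
Old median = 0
Insert x = 26
Old length odd (7). Middle was index 3 = 0.
New length even (8). New median = avg of two middle elements.
x = 26: 5 elements are < x, 2 elements are > x.
New sorted list: [-7, -4, -2, 0, 23, 26, 27, 30]
New median = 23/2

Answer: 23/2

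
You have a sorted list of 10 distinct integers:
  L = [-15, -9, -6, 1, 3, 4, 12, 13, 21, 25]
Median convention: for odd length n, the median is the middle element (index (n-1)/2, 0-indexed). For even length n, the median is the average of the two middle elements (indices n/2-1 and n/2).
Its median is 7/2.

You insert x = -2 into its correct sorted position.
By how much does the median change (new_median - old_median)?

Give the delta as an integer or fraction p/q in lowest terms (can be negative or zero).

Old median = 7/2
After inserting x = -2: new sorted = [-15, -9, -6, -2, 1, 3, 4, 12, 13, 21, 25]
New median = 3
Delta = 3 - 7/2 = -1/2

Answer: -1/2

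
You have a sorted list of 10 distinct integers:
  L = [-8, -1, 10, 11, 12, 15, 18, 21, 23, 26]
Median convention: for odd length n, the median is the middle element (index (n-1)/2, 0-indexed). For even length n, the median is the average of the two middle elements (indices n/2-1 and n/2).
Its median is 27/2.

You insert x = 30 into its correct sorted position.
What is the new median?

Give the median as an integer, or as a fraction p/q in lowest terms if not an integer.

Answer: 15

Derivation:
Old list (sorted, length 10): [-8, -1, 10, 11, 12, 15, 18, 21, 23, 26]
Old median = 27/2
Insert x = 30
Old length even (10). Middle pair: indices 4,5 = 12,15.
New length odd (11). New median = single middle element.
x = 30: 10 elements are < x, 0 elements are > x.
New sorted list: [-8, -1, 10, 11, 12, 15, 18, 21, 23, 26, 30]
New median = 15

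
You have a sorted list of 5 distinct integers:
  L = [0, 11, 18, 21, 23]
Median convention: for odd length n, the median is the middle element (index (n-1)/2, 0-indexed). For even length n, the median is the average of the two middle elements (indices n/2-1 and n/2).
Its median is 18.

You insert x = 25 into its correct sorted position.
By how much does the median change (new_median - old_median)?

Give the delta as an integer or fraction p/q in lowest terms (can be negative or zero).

Old median = 18
After inserting x = 25: new sorted = [0, 11, 18, 21, 23, 25]
New median = 39/2
Delta = 39/2 - 18 = 3/2

Answer: 3/2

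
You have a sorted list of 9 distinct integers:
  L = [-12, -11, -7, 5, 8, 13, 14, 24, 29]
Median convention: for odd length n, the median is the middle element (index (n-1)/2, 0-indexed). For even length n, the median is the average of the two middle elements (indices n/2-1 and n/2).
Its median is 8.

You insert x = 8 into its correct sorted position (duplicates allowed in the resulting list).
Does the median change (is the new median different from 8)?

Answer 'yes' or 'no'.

Answer: no

Derivation:
Old median = 8
Insert x = 8
New median = 8
Changed? no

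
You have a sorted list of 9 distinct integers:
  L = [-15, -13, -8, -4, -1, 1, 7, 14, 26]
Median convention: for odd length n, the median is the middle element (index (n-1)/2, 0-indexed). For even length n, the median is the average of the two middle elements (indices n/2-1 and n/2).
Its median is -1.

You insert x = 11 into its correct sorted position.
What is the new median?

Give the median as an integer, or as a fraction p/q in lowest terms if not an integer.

Old list (sorted, length 9): [-15, -13, -8, -4, -1, 1, 7, 14, 26]
Old median = -1
Insert x = 11
Old length odd (9). Middle was index 4 = -1.
New length even (10). New median = avg of two middle elements.
x = 11: 7 elements are < x, 2 elements are > x.
New sorted list: [-15, -13, -8, -4, -1, 1, 7, 11, 14, 26]
New median = 0

Answer: 0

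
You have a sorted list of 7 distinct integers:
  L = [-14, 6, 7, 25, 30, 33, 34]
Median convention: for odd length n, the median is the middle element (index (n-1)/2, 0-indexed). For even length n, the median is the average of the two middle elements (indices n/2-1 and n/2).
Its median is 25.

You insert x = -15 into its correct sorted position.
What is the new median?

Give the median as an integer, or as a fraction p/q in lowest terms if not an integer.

Old list (sorted, length 7): [-14, 6, 7, 25, 30, 33, 34]
Old median = 25
Insert x = -15
Old length odd (7). Middle was index 3 = 25.
New length even (8). New median = avg of two middle elements.
x = -15: 0 elements are < x, 7 elements are > x.
New sorted list: [-15, -14, 6, 7, 25, 30, 33, 34]
New median = 16

Answer: 16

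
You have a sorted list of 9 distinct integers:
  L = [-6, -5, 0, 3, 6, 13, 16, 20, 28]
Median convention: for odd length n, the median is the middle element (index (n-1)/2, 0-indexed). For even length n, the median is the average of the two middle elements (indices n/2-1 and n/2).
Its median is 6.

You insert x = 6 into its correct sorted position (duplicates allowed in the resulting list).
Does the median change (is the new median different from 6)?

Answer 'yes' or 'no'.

Answer: no

Derivation:
Old median = 6
Insert x = 6
New median = 6
Changed? no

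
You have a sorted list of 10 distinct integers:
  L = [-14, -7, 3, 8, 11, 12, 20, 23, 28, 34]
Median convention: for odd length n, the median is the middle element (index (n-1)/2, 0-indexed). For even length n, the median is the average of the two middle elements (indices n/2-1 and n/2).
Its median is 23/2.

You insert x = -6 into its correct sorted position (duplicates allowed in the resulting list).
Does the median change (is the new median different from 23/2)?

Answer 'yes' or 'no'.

Answer: yes

Derivation:
Old median = 23/2
Insert x = -6
New median = 11
Changed? yes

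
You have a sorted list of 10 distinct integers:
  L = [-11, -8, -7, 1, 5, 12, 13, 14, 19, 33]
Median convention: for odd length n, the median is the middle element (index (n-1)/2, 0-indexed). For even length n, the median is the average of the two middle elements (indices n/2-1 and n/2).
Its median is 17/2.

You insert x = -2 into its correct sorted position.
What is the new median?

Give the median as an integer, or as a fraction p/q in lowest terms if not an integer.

Old list (sorted, length 10): [-11, -8, -7, 1, 5, 12, 13, 14, 19, 33]
Old median = 17/2
Insert x = -2
Old length even (10). Middle pair: indices 4,5 = 5,12.
New length odd (11). New median = single middle element.
x = -2: 3 elements are < x, 7 elements are > x.
New sorted list: [-11, -8, -7, -2, 1, 5, 12, 13, 14, 19, 33]
New median = 5

Answer: 5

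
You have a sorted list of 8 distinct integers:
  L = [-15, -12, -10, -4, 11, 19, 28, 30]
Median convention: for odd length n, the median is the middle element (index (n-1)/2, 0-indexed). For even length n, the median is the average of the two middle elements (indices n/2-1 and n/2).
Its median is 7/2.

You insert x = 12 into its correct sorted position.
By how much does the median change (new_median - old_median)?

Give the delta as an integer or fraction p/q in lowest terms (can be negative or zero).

Old median = 7/2
After inserting x = 12: new sorted = [-15, -12, -10, -4, 11, 12, 19, 28, 30]
New median = 11
Delta = 11 - 7/2 = 15/2

Answer: 15/2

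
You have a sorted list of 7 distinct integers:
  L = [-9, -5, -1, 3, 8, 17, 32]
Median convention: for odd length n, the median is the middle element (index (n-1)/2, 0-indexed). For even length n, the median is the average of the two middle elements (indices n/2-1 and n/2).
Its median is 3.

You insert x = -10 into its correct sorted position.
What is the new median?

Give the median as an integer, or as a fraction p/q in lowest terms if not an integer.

Answer: 1

Derivation:
Old list (sorted, length 7): [-9, -5, -1, 3, 8, 17, 32]
Old median = 3
Insert x = -10
Old length odd (7). Middle was index 3 = 3.
New length even (8). New median = avg of two middle elements.
x = -10: 0 elements are < x, 7 elements are > x.
New sorted list: [-10, -9, -5, -1, 3, 8, 17, 32]
New median = 1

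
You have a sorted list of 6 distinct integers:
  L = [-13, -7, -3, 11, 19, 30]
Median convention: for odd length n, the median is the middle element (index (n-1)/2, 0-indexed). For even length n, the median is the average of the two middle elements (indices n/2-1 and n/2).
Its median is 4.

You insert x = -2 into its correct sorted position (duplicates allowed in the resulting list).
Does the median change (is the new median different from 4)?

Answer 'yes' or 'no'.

Old median = 4
Insert x = -2
New median = -2
Changed? yes

Answer: yes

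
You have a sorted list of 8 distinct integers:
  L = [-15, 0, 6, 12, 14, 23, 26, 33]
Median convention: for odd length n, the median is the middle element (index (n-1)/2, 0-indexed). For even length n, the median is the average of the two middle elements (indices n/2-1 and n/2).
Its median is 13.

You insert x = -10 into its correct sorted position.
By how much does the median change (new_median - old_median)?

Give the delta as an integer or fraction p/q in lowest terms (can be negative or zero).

Old median = 13
After inserting x = -10: new sorted = [-15, -10, 0, 6, 12, 14, 23, 26, 33]
New median = 12
Delta = 12 - 13 = -1

Answer: -1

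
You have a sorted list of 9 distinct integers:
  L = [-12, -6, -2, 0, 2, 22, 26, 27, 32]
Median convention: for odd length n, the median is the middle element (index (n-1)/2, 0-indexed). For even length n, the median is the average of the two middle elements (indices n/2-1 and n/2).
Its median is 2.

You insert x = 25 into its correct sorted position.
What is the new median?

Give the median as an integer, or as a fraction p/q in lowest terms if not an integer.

Old list (sorted, length 9): [-12, -6, -2, 0, 2, 22, 26, 27, 32]
Old median = 2
Insert x = 25
Old length odd (9). Middle was index 4 = 2.
New length even (10). New median = avg of two middle elements.
x = 25: 6 elements are < x, 3 elements are > x.
New sorted list: [-12, -6, -2, 0, 2, 22, 25, 26, 27, 32]
New median = 12

Answer: 12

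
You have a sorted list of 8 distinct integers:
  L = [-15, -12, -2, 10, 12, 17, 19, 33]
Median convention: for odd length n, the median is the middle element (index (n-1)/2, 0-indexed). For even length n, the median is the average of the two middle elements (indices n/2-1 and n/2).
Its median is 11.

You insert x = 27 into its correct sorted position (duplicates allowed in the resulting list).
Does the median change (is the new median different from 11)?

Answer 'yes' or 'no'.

Old median = 11
Insert x = 27
New median = 12
Changed? yes

Answer: yes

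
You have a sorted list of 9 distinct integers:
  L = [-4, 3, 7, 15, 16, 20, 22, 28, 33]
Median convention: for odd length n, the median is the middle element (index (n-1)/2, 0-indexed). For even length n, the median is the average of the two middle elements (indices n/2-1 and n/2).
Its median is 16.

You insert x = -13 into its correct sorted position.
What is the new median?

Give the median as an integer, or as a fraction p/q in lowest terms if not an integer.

Old list (sorted, length 9): [-4, 3, 7, 15, 16, 20, 22, 28, 33]
Old median = 16
Insert x = -13
Old length odd (9). Middle was index 4 = 16.
New length even (10). New median = avg of two middle elements.
x = -13: 0 elements are < x, 9 elements are > x.
New sorted list: [-13, -4, 3, 7, 15, 16, 20, 22, 28, 33]
New median = 31/2

Answer: 31/2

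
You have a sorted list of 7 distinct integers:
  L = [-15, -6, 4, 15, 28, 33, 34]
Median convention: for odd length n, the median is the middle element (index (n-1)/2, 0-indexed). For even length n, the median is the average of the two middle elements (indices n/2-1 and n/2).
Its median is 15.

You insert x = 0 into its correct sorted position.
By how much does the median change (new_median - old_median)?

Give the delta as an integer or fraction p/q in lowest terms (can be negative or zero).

Answer: -11/2

Derivation:
Old median = 15
After inserting x = 0: new sorted = [-15, -6, 0, 4, 15, 28, 33, 34]
New median = 19/2
Delta = 19/2 - 15 = -11/2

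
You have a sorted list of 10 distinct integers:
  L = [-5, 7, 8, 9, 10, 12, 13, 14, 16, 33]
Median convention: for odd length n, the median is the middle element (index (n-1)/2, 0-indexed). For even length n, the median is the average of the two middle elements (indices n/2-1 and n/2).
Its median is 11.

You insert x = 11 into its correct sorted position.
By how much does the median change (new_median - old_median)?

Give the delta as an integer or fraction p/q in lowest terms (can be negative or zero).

Answer: 0

Derivation:
Old median = 11
After inserting x = 11: new sorted = [-5, 7, 8, 9, 10, 11, 12, 13, 14, 16, 33]
New median = 11
Delta = 11 - 11 = 0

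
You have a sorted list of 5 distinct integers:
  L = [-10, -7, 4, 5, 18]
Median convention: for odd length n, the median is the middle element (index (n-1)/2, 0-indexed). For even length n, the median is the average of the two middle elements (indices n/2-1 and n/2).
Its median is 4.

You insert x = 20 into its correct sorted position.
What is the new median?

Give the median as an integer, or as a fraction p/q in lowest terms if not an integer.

Answer: 9/2

Derivation:
Old list (sorted, length 5): [-10, -7, 4, 5, 18]
Old median = 4
Insert x = 20
Old length odd (5). Middle was index 2 = 4.
New length even (6). New median = avg of two middle elements.
x = 20: 5 elements are < x, 0 elements are > x.
New sorted list: [-10, -7, 4, 5, 18, 20]
New median = 9/2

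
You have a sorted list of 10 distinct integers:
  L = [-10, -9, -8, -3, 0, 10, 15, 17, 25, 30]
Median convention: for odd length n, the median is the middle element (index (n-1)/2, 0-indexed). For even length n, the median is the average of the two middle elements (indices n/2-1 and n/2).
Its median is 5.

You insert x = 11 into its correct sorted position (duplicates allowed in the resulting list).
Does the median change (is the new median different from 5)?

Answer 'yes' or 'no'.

Old median = 5
Insert x = 11
New median = 10
Changed? yes

Answer: yes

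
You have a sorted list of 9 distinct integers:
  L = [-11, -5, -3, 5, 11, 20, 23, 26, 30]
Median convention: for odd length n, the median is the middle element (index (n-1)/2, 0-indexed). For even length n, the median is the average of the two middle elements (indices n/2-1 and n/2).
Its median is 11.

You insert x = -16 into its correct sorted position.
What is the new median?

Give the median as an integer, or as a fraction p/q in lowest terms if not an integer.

Old list (sorted, length 9): [-11, -5, -3, 5, 11, 20, 23, 26, 30]
Old median = 11
Insert x = -16
Old length odd (9). Middle was index 4 = 11.
New length even (10). New median = avg of two middle elements.
x = -16: 0 elements are < x, 9 elements are > x.
New sorted list: [-16, -11, -5, -3, 5, 11, 20, 23, 26, 30]
New median = 8

Answer: 8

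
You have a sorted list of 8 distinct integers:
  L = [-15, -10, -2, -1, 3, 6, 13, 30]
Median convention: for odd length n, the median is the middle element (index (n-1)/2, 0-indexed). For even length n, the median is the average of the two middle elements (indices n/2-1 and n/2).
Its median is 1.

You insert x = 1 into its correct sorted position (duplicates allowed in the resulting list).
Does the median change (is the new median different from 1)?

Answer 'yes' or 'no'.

Old median = 1
Insert x = 1
New median = 1
Changed? no

Answer: no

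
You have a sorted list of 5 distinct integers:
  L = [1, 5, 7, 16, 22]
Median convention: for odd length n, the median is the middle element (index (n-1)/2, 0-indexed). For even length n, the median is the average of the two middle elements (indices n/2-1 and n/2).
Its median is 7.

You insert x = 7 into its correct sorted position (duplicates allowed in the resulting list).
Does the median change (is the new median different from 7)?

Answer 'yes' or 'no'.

Answer: no

Derivation:
Old median = 7
Insert x = 7
New median = 7
Changed? no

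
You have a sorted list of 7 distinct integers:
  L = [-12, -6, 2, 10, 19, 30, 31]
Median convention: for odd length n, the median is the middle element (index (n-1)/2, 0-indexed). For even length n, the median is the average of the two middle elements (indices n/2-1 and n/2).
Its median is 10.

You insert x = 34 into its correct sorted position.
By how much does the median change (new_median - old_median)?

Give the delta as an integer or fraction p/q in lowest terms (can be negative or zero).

Old median = 10
After inserting x = 34: new sorted = [-12, -6, 2, 10, 19, 30, 31, 34]
New median = 29/2
Delta = 29/2 - 10 = 9/2

Answer: 9/2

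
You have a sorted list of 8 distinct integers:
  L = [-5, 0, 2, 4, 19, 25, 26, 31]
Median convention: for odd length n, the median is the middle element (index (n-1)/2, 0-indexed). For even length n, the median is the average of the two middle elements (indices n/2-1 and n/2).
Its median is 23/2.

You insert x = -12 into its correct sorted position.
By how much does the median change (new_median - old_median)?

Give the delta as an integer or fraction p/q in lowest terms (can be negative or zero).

Answer: -15/2

Derivation:
Old median = 23/2
After inserting x = -12: new sorted = [-12, -5, 0, 2, 4, 19, 25, 26, 31]
New median = 4
Delta = 4 - 23/2 = -15/2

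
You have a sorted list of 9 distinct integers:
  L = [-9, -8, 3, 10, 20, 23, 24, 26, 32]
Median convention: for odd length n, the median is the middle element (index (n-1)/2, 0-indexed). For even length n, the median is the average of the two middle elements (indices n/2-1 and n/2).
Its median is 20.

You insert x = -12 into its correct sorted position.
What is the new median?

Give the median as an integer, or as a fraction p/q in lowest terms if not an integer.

Answer: 15

Derivation:
Old list (sorted, length 9): [-9, -8, 3, 10, 20, 23, 24, 26, 32]
Old median = 20
Insert x = -12
Old length odd (9). Middle was index 4 = 20.
New length even (10). New median = avg of two middle elements.
x = -12: 0 elements are < x, 9 elements are > x.
New sorted list: [-12, -9, -8, 3, 10, 20, 23, 24, 26, 32]
New median = 15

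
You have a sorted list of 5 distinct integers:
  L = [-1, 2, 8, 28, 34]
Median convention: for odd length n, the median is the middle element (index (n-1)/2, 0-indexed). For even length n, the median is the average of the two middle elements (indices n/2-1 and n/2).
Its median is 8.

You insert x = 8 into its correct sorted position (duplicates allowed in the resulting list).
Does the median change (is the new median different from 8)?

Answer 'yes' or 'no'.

Answer: no

Derivation:
Old median = 8
Insert x = 8
New median = 8
Changed? no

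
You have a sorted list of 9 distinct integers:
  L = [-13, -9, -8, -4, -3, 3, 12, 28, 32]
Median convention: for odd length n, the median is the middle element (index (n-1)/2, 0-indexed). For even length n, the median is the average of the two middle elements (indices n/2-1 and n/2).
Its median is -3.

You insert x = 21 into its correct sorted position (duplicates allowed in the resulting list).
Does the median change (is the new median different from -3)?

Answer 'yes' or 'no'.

Answer: yes

Derivation:
Old median = -3
Insert x = 21
New median = 0
Changed? yes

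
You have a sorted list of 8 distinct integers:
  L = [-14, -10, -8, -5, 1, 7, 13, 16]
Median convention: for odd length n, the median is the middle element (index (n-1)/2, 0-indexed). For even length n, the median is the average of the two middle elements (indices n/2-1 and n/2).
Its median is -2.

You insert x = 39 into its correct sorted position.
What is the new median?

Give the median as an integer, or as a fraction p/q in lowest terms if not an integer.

Answer: 1

Derivation:
Old list (sorted, length 8): [-14, -10, -8, -5, 1, 7, 13, 16]
Old median = -2
Insert x = 39
Old length even (8). Middle pair: indices 3,4 = -5,1.
New length odd (9). New median = single middle element.
x = 39: 8 elements are < x, 0 elements are > x.
New sorted list: [-14, -10, -8, -5, 1, 7, 13, 16, 39]
New median = 1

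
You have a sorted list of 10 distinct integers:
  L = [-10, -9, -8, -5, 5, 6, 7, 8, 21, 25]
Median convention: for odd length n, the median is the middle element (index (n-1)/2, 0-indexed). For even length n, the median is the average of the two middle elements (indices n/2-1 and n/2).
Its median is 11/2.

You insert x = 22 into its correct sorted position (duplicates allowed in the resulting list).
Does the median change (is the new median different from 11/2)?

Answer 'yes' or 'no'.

Old median = 11/2
Insert x = 22
New median = 6
Changed? yes

Answer: yes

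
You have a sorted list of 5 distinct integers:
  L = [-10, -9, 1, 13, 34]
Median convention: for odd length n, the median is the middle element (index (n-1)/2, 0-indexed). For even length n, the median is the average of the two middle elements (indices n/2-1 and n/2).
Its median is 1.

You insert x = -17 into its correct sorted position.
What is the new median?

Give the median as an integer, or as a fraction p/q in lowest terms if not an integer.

Old list (sorted, length 5): [-10, -9, 1, 13, 34]
Old median = 1
Insert x = -17
Old length odd (5). Middle was index 2 = 1.
New length even (6). New median = avg of two middle elements.
x = -17: 0 elements are < x, 5 elements are > x.
New sorted list: [-17, -10, -9, 1, 13, 34]
New median = -4

Answer: -4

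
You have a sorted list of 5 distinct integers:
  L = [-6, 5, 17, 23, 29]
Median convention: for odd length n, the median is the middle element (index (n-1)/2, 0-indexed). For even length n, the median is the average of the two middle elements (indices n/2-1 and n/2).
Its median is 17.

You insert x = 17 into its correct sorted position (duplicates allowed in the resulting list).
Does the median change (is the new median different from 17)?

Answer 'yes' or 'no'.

Answer: no

Derivation:
Old median = 17
Insert x = 17
New median = 17
Changed? no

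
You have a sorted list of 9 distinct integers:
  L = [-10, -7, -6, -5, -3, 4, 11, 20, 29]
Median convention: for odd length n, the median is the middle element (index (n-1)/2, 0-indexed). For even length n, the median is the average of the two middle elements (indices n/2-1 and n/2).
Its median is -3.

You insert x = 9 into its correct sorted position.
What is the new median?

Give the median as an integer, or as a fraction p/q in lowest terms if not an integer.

Old list (sorted, length 9): [-10, -7, -6, -5, -3, 4, 11, 20, 29]
Old median = -3
Insert x = 9
Old length odd (9). Middle was index 4 = -3.
New length even (10). New median = avg of two middle elements.
x = 9: 6 elements are < x, 3 elements are > x.
New sorted list: [-10, -7, -6, -5, -3, 4, 9, 11, 20, 29]
New median = 1/2

Answer: 1/2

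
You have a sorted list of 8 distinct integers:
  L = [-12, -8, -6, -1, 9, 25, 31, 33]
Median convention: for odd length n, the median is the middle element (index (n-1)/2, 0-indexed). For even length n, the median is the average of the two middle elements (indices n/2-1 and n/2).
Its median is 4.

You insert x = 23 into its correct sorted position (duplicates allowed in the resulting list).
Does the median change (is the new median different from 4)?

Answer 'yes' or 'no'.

Answer: yes

Derivation:
Old median = 4
Insert x = 23
New median = 9
Changed? yes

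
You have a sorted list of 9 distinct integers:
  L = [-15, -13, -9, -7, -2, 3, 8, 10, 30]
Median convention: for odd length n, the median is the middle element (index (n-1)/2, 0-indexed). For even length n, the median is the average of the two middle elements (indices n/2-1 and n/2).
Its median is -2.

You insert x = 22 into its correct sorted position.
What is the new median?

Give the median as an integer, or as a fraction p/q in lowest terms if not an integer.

Answer: 1/2

Derivation:
Old list (sorted, length 9): [-15, -13, -9, -7, -2, 3, 8, 10, 30]
Old median = -2
Insert x = 22
Old length odd (9). Middle was index 4 = -2.
New length even (10). New median = avg of two middle elements.
x = 22: 8 elements are < x, 1 elements are > x.
New sorted list: [-15, -13, -9, -7, -2, 3, 8, 10, 22, 30]
New median = 1/2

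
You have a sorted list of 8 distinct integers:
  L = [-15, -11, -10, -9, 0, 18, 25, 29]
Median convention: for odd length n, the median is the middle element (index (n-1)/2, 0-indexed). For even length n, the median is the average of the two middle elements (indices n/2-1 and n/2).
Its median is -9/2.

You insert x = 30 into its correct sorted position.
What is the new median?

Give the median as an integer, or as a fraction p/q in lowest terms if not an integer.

Answer: 0

Derivation:
Old list (sorted, length 8): [-15, -11, -10, -9, 0, 18, 25, 29]
Old median = -9/2
Insert x = 30
Old length even (8). Middle pair: indices 3,4 = -9,0.
New length odd (9). New median = single middle element.
x = 30: 8 elements are < x, 0 elements are > x.
New sorted list: [-15, -11, -10, -9, 0, 18, 25, 29, 30]
New median = 0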